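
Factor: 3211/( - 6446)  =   - 2^( - 1 )*11^( - 1)*13^2*19^1*293^( - 1)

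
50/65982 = 25/32991 = 0.00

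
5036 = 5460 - 424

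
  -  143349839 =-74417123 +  - 68932716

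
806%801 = 5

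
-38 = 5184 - 5222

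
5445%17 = 5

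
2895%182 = 165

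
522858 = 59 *8862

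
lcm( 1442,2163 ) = 4326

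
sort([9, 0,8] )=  [ 0,  8, 9]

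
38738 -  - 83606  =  122344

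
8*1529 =12232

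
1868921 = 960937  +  907984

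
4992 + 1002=5994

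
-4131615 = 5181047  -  9312662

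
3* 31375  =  94125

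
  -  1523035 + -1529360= -3052395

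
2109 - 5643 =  - 3534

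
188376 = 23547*8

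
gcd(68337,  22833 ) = 9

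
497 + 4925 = 5422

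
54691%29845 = 24846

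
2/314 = 1/157 =0.01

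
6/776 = 3/388=0.01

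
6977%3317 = 343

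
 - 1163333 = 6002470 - 7165803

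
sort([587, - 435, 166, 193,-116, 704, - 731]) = [  -  731, - 435, - 116, 166, 193 , 587,704 ]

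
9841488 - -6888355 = 16729843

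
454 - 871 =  - 417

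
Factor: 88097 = 37^1 *2381^1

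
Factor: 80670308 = 2^2 * 31^1*650567^1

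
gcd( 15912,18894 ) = 6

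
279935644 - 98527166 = 181408478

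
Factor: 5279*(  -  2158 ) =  - 2^1*13^1*83^1*5279^1 =-11392082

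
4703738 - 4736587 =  - 32849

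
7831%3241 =1349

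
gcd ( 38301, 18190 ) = 17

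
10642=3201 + 7441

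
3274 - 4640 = -1366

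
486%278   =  208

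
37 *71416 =2642392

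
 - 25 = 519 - 544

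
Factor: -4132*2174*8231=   -  2^3*1033^1*1087^1*8231^1=- 73938809608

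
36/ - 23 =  - 2  +  10/23=-  1.57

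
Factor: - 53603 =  - 11^2*443^1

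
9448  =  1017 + 8431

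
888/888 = 1=1.00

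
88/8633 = 88/8633 = 0.01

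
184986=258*717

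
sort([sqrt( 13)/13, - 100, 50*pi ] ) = [ - 100,  sqrt(13)/13,50*pi] 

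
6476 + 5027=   11503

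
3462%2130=1332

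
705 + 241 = 946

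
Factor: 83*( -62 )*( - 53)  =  272738 = 2^1*31^1*53^1*83^1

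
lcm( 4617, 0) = 0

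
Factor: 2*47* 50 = 4700 =2^2*5^2*47^1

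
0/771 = 0 = 0.00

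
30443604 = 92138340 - 61694736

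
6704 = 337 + 6367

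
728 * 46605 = 33928440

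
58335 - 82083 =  - 23748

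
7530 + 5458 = 12988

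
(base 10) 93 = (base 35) 2N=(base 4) 1131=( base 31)30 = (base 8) 135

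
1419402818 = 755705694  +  663697124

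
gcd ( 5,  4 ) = 1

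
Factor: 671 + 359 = 2^1*5^1*103^1 = 1030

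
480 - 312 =168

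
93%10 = 3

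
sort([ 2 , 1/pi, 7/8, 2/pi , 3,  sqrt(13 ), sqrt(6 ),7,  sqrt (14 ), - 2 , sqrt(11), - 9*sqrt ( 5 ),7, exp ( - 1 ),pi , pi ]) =[ - 9*sqrt( 5 ), - 2,1/pi , exp( - 1) , 2/pi , 7/8 , 2, sqrt( 6)  ,  3, pi , pi , sqrt (11 ),sqrt(13 ),sqrt( 14 ) , 7,7]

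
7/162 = 7/162 = 0.04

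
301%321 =301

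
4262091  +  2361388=6623479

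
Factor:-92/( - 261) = 2^2*3^(  -  2) * 23^1*29^(-1 ) 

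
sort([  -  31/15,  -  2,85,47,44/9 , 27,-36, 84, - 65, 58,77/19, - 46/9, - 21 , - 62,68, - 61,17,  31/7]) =[ - 65, - 62,-61, - 36,-21, - 46/9, - 31/15, - 2,77/19, 31/7,44/9 , 17, 27, 47,58, 68,  84,85] 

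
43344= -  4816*( - 9) 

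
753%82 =15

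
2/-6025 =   -  1+6023/6025= - 0.00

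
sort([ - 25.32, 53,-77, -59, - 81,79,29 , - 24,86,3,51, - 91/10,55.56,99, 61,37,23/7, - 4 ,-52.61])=[ - 81,- 77, -59, - 52.61, - 25.32,-24, - 91/10,  -  4,3,23/7, 29, 37,51, 53 , 55.56, 61,79,86,99]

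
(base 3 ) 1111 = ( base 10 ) 40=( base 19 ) 22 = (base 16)28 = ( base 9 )44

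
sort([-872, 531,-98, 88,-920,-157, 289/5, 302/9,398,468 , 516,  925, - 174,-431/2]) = [ - 920, - 872, - 431/2,-174,-157, - 98, 302/9,289/5 , 88, 398,  468,516, 531, 925 ]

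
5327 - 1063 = 4264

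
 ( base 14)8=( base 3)22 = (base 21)8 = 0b1000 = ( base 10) 8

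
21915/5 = 4383 = 4383.00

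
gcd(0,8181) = 8181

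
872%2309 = 872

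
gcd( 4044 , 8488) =4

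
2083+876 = 2959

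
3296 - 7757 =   -  4461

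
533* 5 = 2665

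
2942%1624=1318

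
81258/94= 864 + 21/47 = 864.45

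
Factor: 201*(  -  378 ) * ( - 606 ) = 46042668 = 2^2*3^5 * 7^1*67^1*101^1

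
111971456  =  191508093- 79536637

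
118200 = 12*9850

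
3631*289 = 1049359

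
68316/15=4554 + 2/5 = 4554.40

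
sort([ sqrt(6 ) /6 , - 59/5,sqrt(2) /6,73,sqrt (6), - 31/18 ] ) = [-59/5, - 31/18,sqrt(2) /6, sqrt( 6 ) /6,sqrt ( 6 ), 73]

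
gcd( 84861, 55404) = 27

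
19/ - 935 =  - 19/935 = -0.02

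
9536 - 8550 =986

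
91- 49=42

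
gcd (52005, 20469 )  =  3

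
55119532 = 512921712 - 457802180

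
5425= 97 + 5328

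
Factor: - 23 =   -  23^1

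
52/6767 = 52/6767 = 0.01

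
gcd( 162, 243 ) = 81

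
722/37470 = 361/18735 = 0.02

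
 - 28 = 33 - 61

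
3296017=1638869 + 1657148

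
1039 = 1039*1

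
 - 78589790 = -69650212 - 8939578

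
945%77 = 21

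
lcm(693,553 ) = 54747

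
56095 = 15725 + 40370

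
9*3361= 30249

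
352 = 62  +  290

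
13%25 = 13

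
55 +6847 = 6902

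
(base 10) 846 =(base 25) 18l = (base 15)3B6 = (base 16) 34E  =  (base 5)11341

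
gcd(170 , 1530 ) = 170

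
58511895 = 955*61269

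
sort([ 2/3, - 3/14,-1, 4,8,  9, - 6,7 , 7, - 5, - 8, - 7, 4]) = [ - 8, - 7,-6,-5,-1, - 3/14,2/3, 4, 4  ,  7,7,  8, 9 ] 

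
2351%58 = 31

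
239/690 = 239/690  =  0.35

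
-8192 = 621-8813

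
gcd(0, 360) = 360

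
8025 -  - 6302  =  14327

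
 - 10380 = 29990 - 40370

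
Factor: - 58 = -2^1*29^1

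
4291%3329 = 962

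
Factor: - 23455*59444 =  - 1394259020 = - 2^2*5^1*7^1*11^1*193^1*4691^1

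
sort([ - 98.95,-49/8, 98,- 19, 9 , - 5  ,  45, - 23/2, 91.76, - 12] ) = [ - 98.95,-19, - 12,- 23/2, -49/8 , - 5,9, 45, 91.76, 98]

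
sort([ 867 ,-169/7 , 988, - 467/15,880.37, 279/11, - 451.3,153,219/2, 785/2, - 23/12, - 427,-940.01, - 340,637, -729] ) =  [ - 940.01 , - 729, - 451.3, - 427, - 340, - 467/15, - 169/7, - 23/12,279/11, 219/2,  153,785/2, 637, 867, 880.37,988] 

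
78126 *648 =50625648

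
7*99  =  693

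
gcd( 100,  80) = 20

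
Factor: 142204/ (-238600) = -35551/59650 = -2^(-1) * 5^( - 2) * 73^1*487^1*1193^(-1)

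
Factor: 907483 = 239^1 * 3797^1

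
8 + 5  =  13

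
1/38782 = 1/38782  =  0.00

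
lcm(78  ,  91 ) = 546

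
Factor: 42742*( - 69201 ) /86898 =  - 3^2*11^1 * 43^1 *71^1*233^1*2069^( - 1) = - 70423551/2069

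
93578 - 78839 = 14739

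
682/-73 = -682/73 = -9.34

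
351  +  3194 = 3545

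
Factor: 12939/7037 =57/31=3^1*19^1*31^( - 1 )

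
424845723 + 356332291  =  781178014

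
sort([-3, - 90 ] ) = [ - 90, - 3]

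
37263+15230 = 52493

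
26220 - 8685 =17535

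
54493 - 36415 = 18078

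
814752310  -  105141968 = 709610342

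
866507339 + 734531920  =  1601039259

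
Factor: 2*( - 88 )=-176 = - 2^4*11^1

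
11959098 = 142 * 84219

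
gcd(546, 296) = 2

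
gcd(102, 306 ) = 102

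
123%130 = 123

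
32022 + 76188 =108210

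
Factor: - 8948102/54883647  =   - 2^1*3^ ( - 2 )*7^ ( - 1 )*13^( -1)*19^( - 1)*409^1*3527^( - 1)*10939^1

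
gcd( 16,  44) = 4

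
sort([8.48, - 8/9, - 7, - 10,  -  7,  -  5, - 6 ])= [ - 10, - 7, - 7  , - 6, - 5,- 8/9,8.48 ] 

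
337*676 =227812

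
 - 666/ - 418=1 + 124/209 = 1.59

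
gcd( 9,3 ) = 3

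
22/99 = 2/9 = 0.22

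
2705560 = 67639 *40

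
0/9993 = 0 = 0.00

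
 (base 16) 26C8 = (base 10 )9928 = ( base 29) BNA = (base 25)fm3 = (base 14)3892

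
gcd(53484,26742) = 26742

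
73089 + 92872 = 165961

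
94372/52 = 1814 + 11/13 = 1814.85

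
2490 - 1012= 1478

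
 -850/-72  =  425/36 = 11.81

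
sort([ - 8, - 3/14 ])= [ - 8,-3/14 ] 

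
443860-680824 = -236964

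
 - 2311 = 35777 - 38088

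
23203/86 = 23203/86 = 269.80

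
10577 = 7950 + 2627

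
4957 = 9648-4691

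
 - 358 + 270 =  - 88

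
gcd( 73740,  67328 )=4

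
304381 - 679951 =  -375570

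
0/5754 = 0 = 0.00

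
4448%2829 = 1619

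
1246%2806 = 1246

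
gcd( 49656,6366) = 6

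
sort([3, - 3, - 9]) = [ - 9,-3,3 ]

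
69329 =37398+31931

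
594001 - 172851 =421150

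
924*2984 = 2757216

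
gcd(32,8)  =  8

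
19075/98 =194 + 9/14  =  194.64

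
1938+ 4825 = 6763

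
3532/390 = 1766/195 = 9.06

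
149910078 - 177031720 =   -  27121642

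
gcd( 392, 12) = 4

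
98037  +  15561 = 113598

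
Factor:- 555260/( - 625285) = 111052/125057 = 2^2*79^(-1)*1583^ ( - 1) * 27763^1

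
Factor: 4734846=2^1*3^2*263047^1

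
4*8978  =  35912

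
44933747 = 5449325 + 39484422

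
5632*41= 230912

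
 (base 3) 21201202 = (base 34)4TQ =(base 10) 5636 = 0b1011000000100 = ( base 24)9ik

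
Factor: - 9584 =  -2^4*599^1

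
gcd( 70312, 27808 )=88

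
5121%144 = 81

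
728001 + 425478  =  1153479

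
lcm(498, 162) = 13446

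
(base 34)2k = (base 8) 130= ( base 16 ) 58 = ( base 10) 88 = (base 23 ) 3J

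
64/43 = 1 + 21/43 = 1.49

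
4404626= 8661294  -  4256668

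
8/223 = 8/223 = 0.04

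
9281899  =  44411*209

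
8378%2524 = 806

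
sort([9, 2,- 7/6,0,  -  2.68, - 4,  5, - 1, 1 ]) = [ - 4, - 2.68, - 7/6, - 1,0,1, 2, 5 , 9 ] 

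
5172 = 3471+1701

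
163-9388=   -  9225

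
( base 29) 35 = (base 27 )3b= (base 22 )44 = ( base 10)92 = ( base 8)134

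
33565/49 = 685 = 685.00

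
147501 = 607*243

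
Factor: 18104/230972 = 2^1*7^( - 1)*31^1*113^( - 1) = 62/791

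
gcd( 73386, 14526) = 54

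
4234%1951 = 332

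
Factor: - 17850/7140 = - 2^( - 1 )*5^1 =- 5/2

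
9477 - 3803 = 5674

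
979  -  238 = 741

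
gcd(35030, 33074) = 2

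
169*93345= 15775305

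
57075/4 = 57075/4=14268.75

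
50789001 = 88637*573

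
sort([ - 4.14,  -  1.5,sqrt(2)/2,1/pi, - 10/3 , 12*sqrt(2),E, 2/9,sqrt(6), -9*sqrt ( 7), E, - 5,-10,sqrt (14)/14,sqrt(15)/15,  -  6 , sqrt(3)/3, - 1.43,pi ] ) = [ - 9*sqrt( 7) , - 10,- 6, - 5, - 4.14, - 10/3, - 1.5,  -  1.43,2/9,  sqrt(15)/15,sqrt(14)/14,1/pi,sqrt(  3) /3 , sqrt( 2 )/2 , sqrt( 6 ), E, E, pi, 12*sqrt(2) ]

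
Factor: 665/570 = 7/6 = 2^( - 1 )* 3^(-1)*7^1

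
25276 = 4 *6319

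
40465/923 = 40465/923 = 43.84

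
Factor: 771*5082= 3918222 = 2^1*3^2*7^1*11^2*257^1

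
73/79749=73/79749= 0.00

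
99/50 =99/50 = 1.98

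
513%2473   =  513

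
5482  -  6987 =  - 1505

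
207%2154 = 207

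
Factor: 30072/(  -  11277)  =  -2^3*3^(  -  1) = - 8/3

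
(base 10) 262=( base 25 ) ac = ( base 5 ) 2022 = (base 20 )D2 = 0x106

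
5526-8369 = - 2843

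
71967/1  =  71967 = 71967.00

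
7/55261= 7/55261 = 0.00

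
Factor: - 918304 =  - 2^5  *28697^1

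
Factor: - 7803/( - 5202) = 3/2 = 2^(-1 )*3^1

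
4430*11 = 48730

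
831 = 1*831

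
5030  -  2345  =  2685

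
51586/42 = 25793/21 = 1228.24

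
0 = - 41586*0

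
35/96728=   35/96728 = 0.00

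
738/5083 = 738/5083 = 0.15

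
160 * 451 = 72160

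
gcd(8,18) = 2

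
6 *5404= 32424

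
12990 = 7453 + 5537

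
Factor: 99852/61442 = 49926/30721 = 2^1*3^1*31^( - 1)*53^1 * 157^1*991^( - 1)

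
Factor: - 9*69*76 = -2^2 * 3^3 *19^1*23^1 = -47196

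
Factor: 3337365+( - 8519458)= - 7^2 *17^1*6221^1 = - 5182093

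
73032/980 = 74 + 128/245  =  74.52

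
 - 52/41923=  -  1+41871/41923 = - 0.00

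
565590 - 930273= - 364683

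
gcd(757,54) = 1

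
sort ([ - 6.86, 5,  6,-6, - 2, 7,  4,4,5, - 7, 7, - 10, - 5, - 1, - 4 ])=[ - 10, - 7, - 6.86, - 6, - 5, - 4 , - 2, - 1,  4,4 , 5,  5,6, 7,7 ]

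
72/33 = 2 + 2/11 = 2.18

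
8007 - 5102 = 2905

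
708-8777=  - 8069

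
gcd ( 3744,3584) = 32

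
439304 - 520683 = -81379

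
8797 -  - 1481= 10278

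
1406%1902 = 1406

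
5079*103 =523137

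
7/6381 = 7/6381 = 0.00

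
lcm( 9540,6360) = 19080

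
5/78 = 5/78  =  0.06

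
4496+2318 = 6814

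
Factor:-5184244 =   -  2^2*13^2*7669^1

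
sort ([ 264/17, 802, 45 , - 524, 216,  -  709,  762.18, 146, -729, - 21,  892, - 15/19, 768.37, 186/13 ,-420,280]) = [ -729,-709, - 524,-420,-21, - 15/19,186/13, 264/17 , 45,146, 216 , 280, 762.18, 768.37,802,892 ]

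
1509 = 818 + 691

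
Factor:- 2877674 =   -  2^1 * 1438837^1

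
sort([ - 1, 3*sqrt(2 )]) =[ - 1,  3*sqrt( 2 ) ] 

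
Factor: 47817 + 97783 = 2^6 * 5^2*7^1*13^1 = 145600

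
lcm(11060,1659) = 33180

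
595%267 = 61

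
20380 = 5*4076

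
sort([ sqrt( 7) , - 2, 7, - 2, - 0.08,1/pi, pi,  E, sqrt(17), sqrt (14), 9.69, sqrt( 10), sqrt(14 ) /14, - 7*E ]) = [- 7*E, - 2, - 2, - 0.08,sqrt( 14) /14, 1/pi,sqrt(7),  E, pi, sqrt(10), sqrt( 14), sqrt( 17), 7,9.69] 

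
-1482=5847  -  7329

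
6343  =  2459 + 3884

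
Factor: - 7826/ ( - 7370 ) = 3913/3685= 5^( - 1)*7^1*11^( - 1) * 13^1*43^1 * 67^(-1) 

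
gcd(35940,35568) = 12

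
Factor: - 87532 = -2^2*79^1*277^1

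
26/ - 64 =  - 1 + 19/32 = - 0.41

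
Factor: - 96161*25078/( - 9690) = 1205762779/4845 = 3^( - 1)*5^( - 1)*13^2*17^( - 1)*19^( - 1)*569^1 * 12539^1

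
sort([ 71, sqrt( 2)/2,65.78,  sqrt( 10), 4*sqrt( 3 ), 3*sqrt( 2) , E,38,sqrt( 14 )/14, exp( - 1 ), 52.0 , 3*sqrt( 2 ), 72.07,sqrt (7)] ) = [sqrt( 14 ) /14,exp( - 1 ), sqrt(2 )/2, sqrt(7), E, sqrt( 10),3*sqrt(2),3*sqrt(2), 4*sqrt(3),38,52.0, 65.78,71 , 72.07 ]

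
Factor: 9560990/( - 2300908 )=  - 2^(-1)*5^1*19^1*163^ ( - 1 )*3529^(  -  1 ) * 50321^1  =  -4780495/1150454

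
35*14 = 490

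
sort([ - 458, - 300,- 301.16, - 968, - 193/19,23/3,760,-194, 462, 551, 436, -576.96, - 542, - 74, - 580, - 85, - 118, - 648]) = [ - 968, - 648,-580, - 576.96, -542,- 458,  -  301.16, - 300,  -  194, - 118, - 85, - 74, - 193/19, 23/3, 436, 462, 551,760]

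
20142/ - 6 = -3357/1= - 3357.00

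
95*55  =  5225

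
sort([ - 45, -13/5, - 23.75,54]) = [ -45,- 23.75, - 13/5, 54 ]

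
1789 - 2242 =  - 453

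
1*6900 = 6900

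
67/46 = 67/46  =  1.46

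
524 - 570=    - 46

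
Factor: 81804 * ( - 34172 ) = -2795406288 = - 2^4*3^1* 17^1 *401^1*8543^1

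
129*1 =129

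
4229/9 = 469 + 8/9= 469.89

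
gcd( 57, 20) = 1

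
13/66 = 13/66 = 0.20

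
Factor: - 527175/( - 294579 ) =825/461 =3^1 * 5^2*11^1 * 461^( - 1 )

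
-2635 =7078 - 9713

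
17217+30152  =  47369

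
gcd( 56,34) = 2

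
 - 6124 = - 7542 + 1418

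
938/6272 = 67/448=0.15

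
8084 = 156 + 7928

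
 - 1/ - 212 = 1/212  =  0.00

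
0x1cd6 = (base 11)5601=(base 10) 7382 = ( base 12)4332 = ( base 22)f5c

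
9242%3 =2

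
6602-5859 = 743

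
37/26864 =37/26864 = 0.00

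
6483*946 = 6132918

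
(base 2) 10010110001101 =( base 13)44b6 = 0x258D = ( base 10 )9613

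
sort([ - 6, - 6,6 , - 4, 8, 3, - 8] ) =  [ - 8, - 6,- 6,-4,  3,6,8]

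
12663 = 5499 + 7164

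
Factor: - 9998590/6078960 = - 999859/607896 = - 2^( - 3)*3^( - 2)*7^1*8443^( - 1 )*142837^1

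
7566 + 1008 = 8574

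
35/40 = 7/8=0.88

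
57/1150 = 57/1150 = 0.05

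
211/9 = 211/9 = 23.44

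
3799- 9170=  - 5371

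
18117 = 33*549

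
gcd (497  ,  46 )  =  1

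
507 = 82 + 425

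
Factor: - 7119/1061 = -3^2 * 7^1*113^1*1061^( - 1)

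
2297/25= 2297/25=91.88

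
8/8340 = 2/2085 = 0.00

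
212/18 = 11+7/9 = 11.78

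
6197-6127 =70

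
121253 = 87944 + 33309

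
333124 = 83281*4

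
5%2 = 1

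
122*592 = 72224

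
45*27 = 1215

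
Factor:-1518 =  - 2^1*3^1*11^1*23^1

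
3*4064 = 12192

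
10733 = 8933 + 1800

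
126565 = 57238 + 69327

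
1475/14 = 105+5/14 = 105.36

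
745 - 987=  - 242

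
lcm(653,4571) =4571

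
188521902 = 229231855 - 40709953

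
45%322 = 45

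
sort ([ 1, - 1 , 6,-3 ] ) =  [ - 3, -1, 1, 6]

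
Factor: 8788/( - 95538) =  -4394/47769= - 2^1*3^( - 1) * 13^3  *  15923^( - 1) 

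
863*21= 18123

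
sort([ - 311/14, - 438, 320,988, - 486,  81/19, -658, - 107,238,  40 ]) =[ - 658 ,-486, - 438, - 107, - 311/14,  81/19,  40,238,320,988]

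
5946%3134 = 2812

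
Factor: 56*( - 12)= - 672 = - 2^5*3^1*7^1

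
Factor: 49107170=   2^1*5^1*7^1*701531^1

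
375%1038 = 375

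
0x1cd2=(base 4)1303102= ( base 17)1890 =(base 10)7378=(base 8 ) 16322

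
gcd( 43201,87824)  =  1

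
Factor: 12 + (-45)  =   - 3^1*11^1 = -33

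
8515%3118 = 2279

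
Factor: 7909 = 11^1*719^1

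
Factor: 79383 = 3^1*47^1*563^1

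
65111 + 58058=123169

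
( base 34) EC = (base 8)750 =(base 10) 488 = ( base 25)jd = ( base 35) DX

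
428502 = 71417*6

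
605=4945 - 4340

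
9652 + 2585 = 12237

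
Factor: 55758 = 2^1*3^1*9293^1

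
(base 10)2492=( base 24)47K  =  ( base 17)8AA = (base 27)3b8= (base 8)4674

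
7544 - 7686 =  - 142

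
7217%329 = 308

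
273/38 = 7 + 7/38=7.18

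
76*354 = 26904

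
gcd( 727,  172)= 1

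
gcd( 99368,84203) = 1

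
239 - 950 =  - 711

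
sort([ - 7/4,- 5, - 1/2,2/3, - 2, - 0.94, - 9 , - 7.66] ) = [ - 9,- 7.66, - 5, - 2,-7/4, - 0.94,  -  1/2,2/3]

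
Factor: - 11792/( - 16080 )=11/15 = 3^( - 1)*5^( - 1)*11^1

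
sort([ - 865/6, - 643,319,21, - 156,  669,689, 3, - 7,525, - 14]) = [ - 643,-156,-865/6,-14,-7,3,21,319, 525,669,  689]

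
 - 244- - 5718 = 5474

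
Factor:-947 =-947^1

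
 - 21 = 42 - 63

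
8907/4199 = 8907/4199 = 2.12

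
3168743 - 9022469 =  -  5853726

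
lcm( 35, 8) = 280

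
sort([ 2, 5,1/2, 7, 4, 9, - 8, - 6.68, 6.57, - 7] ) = [ -8 , - 7, -6.68,1/2,2 , 4 , 5,6.57,7, 9] 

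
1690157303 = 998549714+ 691607589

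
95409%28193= 10830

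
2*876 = 1752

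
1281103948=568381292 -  -712722656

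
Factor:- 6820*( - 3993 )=2^2 *3^1*5^1* 11^4*31^1 = 27232260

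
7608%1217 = 306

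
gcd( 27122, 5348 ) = 382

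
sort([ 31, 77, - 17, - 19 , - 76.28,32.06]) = [ - 76.28, - 19 , - 17 , 31,  32.06, 77]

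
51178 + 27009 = 78187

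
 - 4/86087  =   - 1+86083/86087 =- 0.00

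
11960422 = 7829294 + 4131128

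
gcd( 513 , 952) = 1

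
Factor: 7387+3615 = 11002 = 2^1*5501^1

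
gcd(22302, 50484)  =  42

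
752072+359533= 1111605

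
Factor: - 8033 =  - 29^1 * 277^1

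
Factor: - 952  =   - 2^3*7^1*17^1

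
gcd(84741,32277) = 3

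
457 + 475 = 932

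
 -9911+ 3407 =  - 6504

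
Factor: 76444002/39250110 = 749451/384805 = 3^1*5^ ( - 1)*131^1 * 1907^1 * 76961^(-1) 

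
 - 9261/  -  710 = 13 + 31/710 =13.04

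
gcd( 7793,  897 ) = 1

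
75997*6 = 455982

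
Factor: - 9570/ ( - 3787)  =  2^1*3^1*5^1  *7^( - 1 )*11^1* 29^1*541^(-1)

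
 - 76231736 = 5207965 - 81439701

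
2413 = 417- - 1996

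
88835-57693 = 31142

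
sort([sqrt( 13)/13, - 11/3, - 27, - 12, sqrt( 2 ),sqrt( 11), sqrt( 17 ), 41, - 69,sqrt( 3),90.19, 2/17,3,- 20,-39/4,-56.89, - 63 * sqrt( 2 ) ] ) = [-63*sqrt(2 ), - 69, - 56.89,  -  27,-20,  -  12, - 39/4, - 11/3,2/17,  sqrt ( 13 )/13, sqrt(2 ), sqrt ( 3),3, sqrt (11), sqrt(17), 41,90.19]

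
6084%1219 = 1208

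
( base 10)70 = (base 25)2K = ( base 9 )77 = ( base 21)37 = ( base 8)106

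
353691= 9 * 39299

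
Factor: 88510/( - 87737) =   -  2^1  *  5^1*13^( - 1)*17^(-1 )*53^1*167^1 *397^( - 1 ) 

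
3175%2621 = 554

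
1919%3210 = 1919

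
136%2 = 0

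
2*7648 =15296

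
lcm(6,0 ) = 0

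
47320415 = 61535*769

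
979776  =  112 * 8748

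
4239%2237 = 2002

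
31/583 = 31/583 =0.05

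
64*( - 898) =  - 57472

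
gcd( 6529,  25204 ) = 1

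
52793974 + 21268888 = 74062862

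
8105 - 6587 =1518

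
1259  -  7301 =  - 6042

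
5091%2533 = 25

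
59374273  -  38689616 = 20684657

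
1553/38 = 40 + 33/38 = 40.87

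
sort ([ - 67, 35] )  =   [ - 67,35]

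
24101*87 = 2096787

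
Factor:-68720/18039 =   -  2^4 * 3^(-1 )*5^1*7^( - 1 ) = - 80/21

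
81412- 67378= 14034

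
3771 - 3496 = 275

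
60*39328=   2359680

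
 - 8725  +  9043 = 318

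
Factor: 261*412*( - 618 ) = -2^3*3^3*29^1*103^2 = -66454776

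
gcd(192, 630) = 6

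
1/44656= 1/44656 = 0.00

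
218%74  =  70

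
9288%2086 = 944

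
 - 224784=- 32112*7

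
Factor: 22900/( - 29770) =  - 2^1* 5^1*13^( - 1) = - 10/13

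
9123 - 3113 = 6010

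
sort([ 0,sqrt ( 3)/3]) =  [ 0, sqrt( 3)/3]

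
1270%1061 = 209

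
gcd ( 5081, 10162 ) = 5081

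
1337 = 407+930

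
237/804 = 79/268  =  0.29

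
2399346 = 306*7841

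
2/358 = 1/179 = 0.01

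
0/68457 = 0 = 0.00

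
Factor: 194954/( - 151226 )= - 107/83 = - 83^(-1)*107^1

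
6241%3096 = 49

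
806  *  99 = 79794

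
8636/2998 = 4318/1499  =  2.88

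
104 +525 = 629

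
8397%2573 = 678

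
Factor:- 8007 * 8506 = -68107542 =- 2^1 * 3^1*17^1*157^1 * 4253^1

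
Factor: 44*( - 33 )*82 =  - 119064=-2^3 * 3^1*11^2 * 41^1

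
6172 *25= 154300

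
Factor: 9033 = 3^1*3011^1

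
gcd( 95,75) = 5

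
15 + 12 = 27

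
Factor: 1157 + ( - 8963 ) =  - 7806 =- 2^1  *  3^1*1301^1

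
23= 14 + 9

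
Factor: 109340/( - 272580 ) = -71/177 = - 3^( - 1 )*59^( - 1) * 71^1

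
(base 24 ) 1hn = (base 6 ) 4355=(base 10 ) 1007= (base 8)1757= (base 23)1ki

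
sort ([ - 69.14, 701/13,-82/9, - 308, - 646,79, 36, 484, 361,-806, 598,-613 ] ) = [-806, - 646, - 613, - 308,- 69.14, - 82/9, 36, 701/13 , 79, 361, 484, 598 ] 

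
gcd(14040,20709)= 351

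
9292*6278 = 58335176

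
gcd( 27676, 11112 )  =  4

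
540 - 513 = 27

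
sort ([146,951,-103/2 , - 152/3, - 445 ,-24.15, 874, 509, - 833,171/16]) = [- 833, - 445,  -  103/2, - 152/3,-24.15, 171/16,  146,  509, 874 , 951]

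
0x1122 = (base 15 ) 1476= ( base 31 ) 4HF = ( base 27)60C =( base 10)4386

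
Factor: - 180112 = -2^4* 11257^1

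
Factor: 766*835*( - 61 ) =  - 39016210 = -2^1* 5^1*61^1*167^1 * 383^1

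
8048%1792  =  880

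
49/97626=49/97626= 0.00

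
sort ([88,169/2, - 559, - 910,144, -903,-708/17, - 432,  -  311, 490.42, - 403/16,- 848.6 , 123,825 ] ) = [ - 910, -903, - 848.6, - 559, - 432, - 311, - 708/17, - 403/16,169/2,88,123,144,  490.42, 825 ] 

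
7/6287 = 7/6287 = 0.00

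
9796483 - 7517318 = 2279165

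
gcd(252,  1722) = 42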